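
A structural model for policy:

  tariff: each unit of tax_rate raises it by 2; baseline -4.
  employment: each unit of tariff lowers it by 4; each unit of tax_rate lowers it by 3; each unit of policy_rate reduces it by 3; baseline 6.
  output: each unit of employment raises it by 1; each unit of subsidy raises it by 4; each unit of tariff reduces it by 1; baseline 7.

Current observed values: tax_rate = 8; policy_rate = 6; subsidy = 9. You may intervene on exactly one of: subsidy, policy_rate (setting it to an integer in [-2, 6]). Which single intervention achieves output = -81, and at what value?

set subsidy = 2

Intervening on subsidy: with other inputs at their observed values, output = 4*subsidy - 89. Solving for -81 gives subsidy = 2, within [-2, 6].
Intervening on policy_rate: output = -3*policy_rate - 35. Reaching -81 requires policy_rate = 46/3, not an integer.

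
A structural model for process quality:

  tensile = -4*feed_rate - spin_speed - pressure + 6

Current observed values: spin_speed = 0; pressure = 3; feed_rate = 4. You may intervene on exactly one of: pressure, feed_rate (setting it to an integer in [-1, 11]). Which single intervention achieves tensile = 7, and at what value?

Intervening on pressure: tensile = -pressure - 10. Reaching 7 requires pressure = -17, outside [-1, 11].
Intervening on feed_rate: with other inputs at their observed values, tensile = -4*feed_rate + 3. Solving for 7 gives feed_rate = -1, within [-1, 11].

set feed_rate = -1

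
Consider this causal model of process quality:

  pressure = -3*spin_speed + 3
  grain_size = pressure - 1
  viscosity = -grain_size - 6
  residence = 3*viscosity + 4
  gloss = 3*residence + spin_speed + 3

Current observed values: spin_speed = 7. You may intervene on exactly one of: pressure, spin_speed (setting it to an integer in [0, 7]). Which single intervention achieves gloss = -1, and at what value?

Intervening on pressure: gloss = -9*pressure - 23. Reaching -1 requires pressure = -22/9, not an integer.
Intervening on spin_speed: with other inputs at their observed values, gloss = 28*spin_speed - 57. Solving for -1 gives spin_speed = 2, within [0, 7].

set spin_speed = 2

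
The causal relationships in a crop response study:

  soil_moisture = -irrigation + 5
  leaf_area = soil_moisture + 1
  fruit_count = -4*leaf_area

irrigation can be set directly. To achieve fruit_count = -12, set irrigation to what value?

Substituting into the leaf_area equation gives leaf_area = -irrigation + 6.
This gives fruit_count = 4*irrigation - 24.
Solve 4*irrigation - 24 = -12: irrigation = (-12 + 24) / 4 = 3.

irrigation = 3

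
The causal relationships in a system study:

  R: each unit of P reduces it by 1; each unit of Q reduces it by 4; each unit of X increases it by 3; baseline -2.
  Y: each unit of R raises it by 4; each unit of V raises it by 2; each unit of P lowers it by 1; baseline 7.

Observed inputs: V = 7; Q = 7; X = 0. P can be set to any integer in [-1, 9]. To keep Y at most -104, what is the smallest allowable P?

Substituting into the R equation gives R = -P - 30.
So Y = -5*P - 99.
Require -5*P - 99 ≤ -104, so P ≥ 1.
The smallest integer in [-1, 9] satisfying this is 1.

P = 1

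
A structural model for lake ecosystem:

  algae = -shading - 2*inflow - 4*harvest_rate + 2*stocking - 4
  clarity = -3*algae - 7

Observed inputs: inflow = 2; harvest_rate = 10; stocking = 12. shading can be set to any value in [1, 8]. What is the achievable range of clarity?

Substituting into the algae equation gives algae = -shading - 24.
Substituting into the clarity equation gives clarity = 3*shading + 65.
Linear in shading, so extremes are at the endpoints: shading = 1 gives clarity = 68; shading = 8 gives clarity = 89.

68 to 89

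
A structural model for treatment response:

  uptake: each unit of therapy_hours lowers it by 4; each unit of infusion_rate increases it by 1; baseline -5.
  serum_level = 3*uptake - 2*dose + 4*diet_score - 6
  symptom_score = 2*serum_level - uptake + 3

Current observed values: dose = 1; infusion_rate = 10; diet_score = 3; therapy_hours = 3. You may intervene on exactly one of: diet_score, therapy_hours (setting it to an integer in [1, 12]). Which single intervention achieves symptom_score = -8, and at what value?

set diet_score = 5

Intervening on diet_score: with other inputs at their observed values, symptom_score = 8*diet_score - 48. Solving for -8 gives diet_score = 5, within [1, 12].
Intervening on therapy_hours: symptom_score = -20*therapy_hours + 36. Reaching -8 requires therapy_hours = 11/5, not an integer.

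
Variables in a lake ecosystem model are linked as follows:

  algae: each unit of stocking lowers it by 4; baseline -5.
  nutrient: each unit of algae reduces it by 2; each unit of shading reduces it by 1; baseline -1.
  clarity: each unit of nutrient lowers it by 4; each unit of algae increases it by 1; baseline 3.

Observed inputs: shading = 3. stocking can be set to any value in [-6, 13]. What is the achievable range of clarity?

Substituting into the nutrient equation gives nutrient = 8*stocking + 6.
This gives clarity = -36*stocking - 26.
Linear in stocking, so extremes are at the endpoints: stocking = -6 gives clarity = 190; stocking = 13 gives clarity = -494.

-494 to 190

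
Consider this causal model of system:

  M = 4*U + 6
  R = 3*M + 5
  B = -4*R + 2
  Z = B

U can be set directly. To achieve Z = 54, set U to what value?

Substituting into the R equation gives R = 12*U + 23.
This gives B = -48*U - 90.
Z becomes -48*U - 90.
Solve -48*U - 90 = 54: U = (54 + 90) / -48 = -3.

U = -3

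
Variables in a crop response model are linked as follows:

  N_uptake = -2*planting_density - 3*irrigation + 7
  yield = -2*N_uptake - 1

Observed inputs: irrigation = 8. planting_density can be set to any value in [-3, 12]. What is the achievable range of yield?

Substituting into the N_uptake equation gives N_uptake = -2*planting_density - 17.
Substituting into the yield equation gives yield = 4*planting_density + 33.
Linear in planting_density, so extremes are at the endpoints: planting_density = -3 gives yield = 21; planting_density = 12 gives yield = 81.

21 to 81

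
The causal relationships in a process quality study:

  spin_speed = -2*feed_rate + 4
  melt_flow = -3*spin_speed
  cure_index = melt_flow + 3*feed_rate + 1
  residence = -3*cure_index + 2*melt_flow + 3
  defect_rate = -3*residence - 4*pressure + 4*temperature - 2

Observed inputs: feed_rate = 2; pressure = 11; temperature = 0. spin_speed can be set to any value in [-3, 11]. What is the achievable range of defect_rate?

-91 to 35

Intervening on spin_speed fixes its value directly, overriding its dependence on feed_rate.
Substituting into the cure_index equation gives cure_index = -3*spin_speed + 7.
Substituting into the residence equation gives residence = 3*spin_speed - 18.
This gives defect_rate = -9*spin_speed + 8.
Linear in spin_speed, so extremes are at the endpoints: spin_speed = -3 gives defect_rate = 35; spin_speed = 11 gives defect_rate = -91.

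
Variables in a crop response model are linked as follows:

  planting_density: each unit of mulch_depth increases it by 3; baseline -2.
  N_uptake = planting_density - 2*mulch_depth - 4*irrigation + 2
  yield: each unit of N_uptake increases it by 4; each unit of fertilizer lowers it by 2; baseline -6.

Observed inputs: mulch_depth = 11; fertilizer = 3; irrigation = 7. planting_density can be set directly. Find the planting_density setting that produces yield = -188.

planting_density = 4

Intervening on planting_density fixes its value directly, overriding its dependence on mulch_depth.
Substituting into the N_uptake equation gives N_uptake = planting_density - 48.
This gives yield = 4*planting_density - 204.
Solve 4*planting_density - 204 = -188: planting_density = (-188 + 204) / 4 = 4.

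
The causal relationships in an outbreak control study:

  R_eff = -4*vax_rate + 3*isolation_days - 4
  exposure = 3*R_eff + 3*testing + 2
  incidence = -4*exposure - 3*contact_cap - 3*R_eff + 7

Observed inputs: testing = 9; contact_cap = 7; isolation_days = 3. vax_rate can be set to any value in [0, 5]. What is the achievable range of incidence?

-205 to 95

Substituting into the R_eff equation gives R_eff = -4*vax_rate + 5.
Substituting into the exposure equation gives exposure = -12*vax_rate + 44.
So incidence = 60*vax_rate - 205.
Linear in vax_rate, so extremes are at the endpoints: vax_rate = 0 gives incidence = -205; vax_rate = 5 gives incidence = 95.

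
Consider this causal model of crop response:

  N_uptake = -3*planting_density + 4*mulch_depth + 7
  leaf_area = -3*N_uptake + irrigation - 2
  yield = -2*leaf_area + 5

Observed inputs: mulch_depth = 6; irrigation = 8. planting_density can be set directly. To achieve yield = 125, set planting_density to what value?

Substituting into the N_uptake equation gives N_uptake = -3*planting_density + 31.
So leaf_area = 9*planting_density - 87.
Substituting into the yield equation gives yield = -18*planting_density + 179.
Solve -18*planting_density + 179 = 125: planting_density = (125 - 179) / -18 = 3.

planting_density = 3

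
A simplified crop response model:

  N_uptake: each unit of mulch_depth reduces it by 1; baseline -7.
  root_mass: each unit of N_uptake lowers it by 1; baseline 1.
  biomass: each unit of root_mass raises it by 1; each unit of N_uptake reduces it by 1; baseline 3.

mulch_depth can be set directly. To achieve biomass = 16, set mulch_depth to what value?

Substituting into the root_mass equation gives root_mass = mulch_depth + 8.
Substituting into the biomass equation gives biomass = 2*mulch_depth + 18.
Solve 2*mulch_depth + 18 = 16: mulch_depth = (16 - 18) / 2 = -1.

mulch_depth = -1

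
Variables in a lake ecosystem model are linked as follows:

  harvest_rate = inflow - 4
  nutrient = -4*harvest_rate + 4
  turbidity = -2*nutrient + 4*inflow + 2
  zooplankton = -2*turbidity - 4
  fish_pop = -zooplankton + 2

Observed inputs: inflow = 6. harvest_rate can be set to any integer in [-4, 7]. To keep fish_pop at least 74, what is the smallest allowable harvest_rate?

harvest_rate = 2

Intervening on harvest_rate fixes its value directly, overriding its dependence on inflow.
Substituting into the turbidity equation gives turbidity = 8*harvest_rate + 18.
zooplankton becomes -16*harvest_rate - 40.
fish_pop becomes 16*harvest_rate + 42.
Require 16*harvest_rate + 42 ≥ 74, so harvest_rate ≥ 2.
The smallest integer in [-4, 7] satisfying this is 2.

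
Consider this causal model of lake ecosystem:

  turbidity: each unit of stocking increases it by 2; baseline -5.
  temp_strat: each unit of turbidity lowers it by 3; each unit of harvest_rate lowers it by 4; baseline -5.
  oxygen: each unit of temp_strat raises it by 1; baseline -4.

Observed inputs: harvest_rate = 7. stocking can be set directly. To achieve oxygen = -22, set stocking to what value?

stocking = 0

Substituting into the temp_strat equation gives temp_strat = -6*stocking - 18.
Substituting into the oxygen equation gives oxygen = -6*stocking - 22.
Solve -6*stocking - 22 = -22: stocking = (-22 + 22) / -6 = 0.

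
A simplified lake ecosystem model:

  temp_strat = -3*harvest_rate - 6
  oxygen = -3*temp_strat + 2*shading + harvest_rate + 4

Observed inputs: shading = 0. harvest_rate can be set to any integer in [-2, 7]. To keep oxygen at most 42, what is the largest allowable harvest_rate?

Substituting into the oxygen equation gives oxygen = 10*harvest_rate + 22.
Require 10*harvest_rate + 22 ≤ 42, so harvest_rate ≤ 2.
The largest integer in [-2, 7] satisfying this is 2.

harvest_rate = 2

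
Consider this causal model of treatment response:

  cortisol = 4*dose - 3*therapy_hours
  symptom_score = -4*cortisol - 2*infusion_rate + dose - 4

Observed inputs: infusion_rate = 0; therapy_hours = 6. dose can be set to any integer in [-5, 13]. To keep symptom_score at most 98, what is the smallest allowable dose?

Substituting into the cortisol equation gives cortisol = 4*dose - 18.
This gives symptom_score = -15*dose + 68.
Require -15*dose + 68 ≤ 98, so dose ≥ -2.
The smallest integer in [-5, 13] satisfying this is -2.

dose = -2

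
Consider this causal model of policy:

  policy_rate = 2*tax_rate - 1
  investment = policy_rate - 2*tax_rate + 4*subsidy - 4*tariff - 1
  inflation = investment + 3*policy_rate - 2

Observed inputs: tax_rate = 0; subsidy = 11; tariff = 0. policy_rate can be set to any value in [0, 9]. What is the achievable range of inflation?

41 to 77

Intervening on policy_rate fixes its value directly, overriding its dependence on tax_rate.
Substituting into the investment equation gives investment = policy_rate + 43.
This gives inflation = 4*policy_rate + 41.
Linear in policy_rate, so extremes are at the endpoints: policy_rate = 0 gives inflation = 41; policy_rate = 9 gives inflation = 77.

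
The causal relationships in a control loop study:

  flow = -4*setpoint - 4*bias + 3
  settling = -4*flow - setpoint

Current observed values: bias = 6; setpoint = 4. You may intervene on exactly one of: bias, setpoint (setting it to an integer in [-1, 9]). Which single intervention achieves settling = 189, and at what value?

set setpoint = 7

Intervening on bias: settling = 16*bias + 48. Reaching 189 requires bias = 141/16, not an integer.
Intervening on setpoint: with other inputs at their observed values, settling = 15*setpoint + 84. Solving for 189 gives setpoint = 7, within [-1, 9].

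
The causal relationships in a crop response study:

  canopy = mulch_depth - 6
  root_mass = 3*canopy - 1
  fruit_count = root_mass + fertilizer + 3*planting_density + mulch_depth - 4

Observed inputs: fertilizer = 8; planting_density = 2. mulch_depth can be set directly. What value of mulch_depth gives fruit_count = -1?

Substituting into the root_mass equation gives root_mass = 3*mulch_depth - 19.
Substituting into the fruit_count equation gives fruit_count = 4*mulch_depth - 9.
Solve 4*mulch_depth - 9 = -1: mulch_depth = (-1 + 9) / 4 = 2.

mulch_depth = 2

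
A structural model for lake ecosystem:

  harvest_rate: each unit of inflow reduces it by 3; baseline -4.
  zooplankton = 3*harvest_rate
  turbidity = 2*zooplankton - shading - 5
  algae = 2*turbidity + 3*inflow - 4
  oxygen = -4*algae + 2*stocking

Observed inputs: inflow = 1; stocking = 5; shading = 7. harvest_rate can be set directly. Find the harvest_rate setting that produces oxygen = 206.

harvest_rate = -2

Intervening on harvest_rate fixes its value directly, overriding its dependence on inflow.
Substituting into the turbidity equation gives turbidity = 6*harvest_rate - 12.
So algae = 12*harvest_rate - 25.
Substituting into the oxygen equation gives oxygen = -48*harvest_rate + 110.
Solve -48*harvest_rate + 110 = 206: harvest_rate = (206 - 110) / -48 = -2.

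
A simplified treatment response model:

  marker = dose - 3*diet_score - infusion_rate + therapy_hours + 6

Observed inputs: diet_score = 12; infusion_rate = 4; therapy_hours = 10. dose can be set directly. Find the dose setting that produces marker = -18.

dose = 6

Substituting into the marker equation gives marker = dose - 24.
Solve dose - 24 = -18: dose = (-18 + 24) / 1 = 6.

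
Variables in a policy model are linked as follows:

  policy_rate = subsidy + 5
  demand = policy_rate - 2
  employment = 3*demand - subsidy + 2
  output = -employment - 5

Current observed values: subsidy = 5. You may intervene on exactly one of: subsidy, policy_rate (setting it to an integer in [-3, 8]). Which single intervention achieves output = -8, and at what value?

Intervening on subsidy: output = -2*subsidy - 16. Reaching -8 requires subsidy = -4, outside [-3, 8].
Intervening on policy_rate: with other inputs at their observed values, output = -3*policy_rate + 4. Solving for -8 gives policy_rate = 4, within [-3, 8].

set policy_rate = 4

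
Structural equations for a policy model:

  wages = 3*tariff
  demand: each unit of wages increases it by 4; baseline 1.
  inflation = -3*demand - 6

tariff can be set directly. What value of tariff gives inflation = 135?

tariff = -4

Substituting into the demand equation gives demand = 12*tariff + 1.
Substituting into the inflation equation gives inflation = -36*tariff - 9.
Solve -36*tariff - 9 = 135: tariff = (135 + 9) / -36 = -4.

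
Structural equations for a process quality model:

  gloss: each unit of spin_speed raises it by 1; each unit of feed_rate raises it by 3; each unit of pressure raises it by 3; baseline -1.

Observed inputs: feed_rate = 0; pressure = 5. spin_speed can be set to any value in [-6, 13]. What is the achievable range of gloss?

Substituting into the gloss equation gives gloss = spin_speed + 14.
Linear in spin_speed, so extremes are at the endpoints: spin_speed = -6 gives gloss = 8; spin_speed = 13 gives gloss = 27.

8 to 27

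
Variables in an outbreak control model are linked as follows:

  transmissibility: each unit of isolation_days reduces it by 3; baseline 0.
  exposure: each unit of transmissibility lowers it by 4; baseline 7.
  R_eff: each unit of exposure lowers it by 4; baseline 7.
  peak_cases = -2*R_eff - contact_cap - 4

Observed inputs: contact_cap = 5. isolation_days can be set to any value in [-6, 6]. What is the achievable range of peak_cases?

Substituting into the exposure equation gives exposure = 12*isolation_days + 7.
Substituting into the R_eff equation gives R_eff = -48*isolation_days - 21.
peak_cases becomes 96*isolation_days + 33.
Linear in isolation_days, so extremes are at the endpoints: isolation_days = -6 gives peak_cases = -543; isolation_days = 6 gives peak_cases = 609.

-543 to 609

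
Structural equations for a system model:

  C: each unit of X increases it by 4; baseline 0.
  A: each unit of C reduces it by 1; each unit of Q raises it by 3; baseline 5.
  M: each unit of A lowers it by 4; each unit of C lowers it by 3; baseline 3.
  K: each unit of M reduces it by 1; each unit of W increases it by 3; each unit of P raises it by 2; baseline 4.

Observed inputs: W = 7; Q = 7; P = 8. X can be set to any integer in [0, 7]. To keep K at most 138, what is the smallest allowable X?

X = 1

Substituting into the A equation gives A = -4*X + 26.
Substituting into the M equation gives M = 4*X - 101.
Substituting into the K equation gives K = -4*X + 142.
Require -4*X + 142 ≤ 138, so X ≥ 1.
The smallest integer in [0, 7] satisfying this is 1.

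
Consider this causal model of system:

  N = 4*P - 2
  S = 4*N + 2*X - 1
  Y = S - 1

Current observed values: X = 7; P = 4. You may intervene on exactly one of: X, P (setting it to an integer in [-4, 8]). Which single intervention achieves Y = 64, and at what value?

Intervening on X: with other inputs at their observed values, Y = 2*X + 54. Solving for 64 gives X = 5, within [-4, 8].
Intervening on P: Y = 16*P + 4. Reaching 64 requires P = 15/4, not an integer.

set X = 5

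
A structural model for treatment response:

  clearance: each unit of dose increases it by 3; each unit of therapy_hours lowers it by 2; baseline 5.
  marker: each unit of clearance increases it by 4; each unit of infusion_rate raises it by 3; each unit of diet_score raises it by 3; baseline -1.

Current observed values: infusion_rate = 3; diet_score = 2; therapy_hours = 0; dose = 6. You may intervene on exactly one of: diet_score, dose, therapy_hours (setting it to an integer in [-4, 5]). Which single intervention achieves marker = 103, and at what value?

set diet_score = 1

Intervening on diet_score: with other inputs at their observed values, marker = 3*diet_score + 100. Solving for 103 gives diet_score = 1, within [-4, 5].
Intervening on dose: marker = 12*dose + 34. Reaching 103 requires dose = 23/4, not an integer.
Intervening on therapy_hours: marker = -8*therapy_hours + 106. Reaching 103 requires therapy_hours = 3/8, not an integer.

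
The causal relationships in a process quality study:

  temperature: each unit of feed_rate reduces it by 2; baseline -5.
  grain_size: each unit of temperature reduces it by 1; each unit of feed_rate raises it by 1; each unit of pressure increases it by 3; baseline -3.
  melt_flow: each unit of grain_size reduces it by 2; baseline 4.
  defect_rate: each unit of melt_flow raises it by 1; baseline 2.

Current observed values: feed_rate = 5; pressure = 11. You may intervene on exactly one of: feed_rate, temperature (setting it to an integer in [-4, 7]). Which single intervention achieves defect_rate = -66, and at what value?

Intervening on feed_rate: defect_rate = -6*feed_rate - 64. Reaching -66 requires feed_rate = 1/3, not an integer.
Intervening on temperature: with other inputs at their observed values, defect_rate = 2*temperature - 64. Solving for -66 gives temperature = -1, within [-4, 7].

set temperature = -1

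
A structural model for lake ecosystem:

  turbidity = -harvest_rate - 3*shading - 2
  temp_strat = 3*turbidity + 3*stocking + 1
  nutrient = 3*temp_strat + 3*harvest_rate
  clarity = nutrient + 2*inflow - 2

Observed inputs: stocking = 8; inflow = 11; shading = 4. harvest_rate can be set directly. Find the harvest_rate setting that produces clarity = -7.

Substituting into the turbidity equation gives turbidity = -harvest_rate - 14.
Substituting into the temp_strat equation gives temp_strat = -3*harvest_rate - 17.
So nutrient = -6*harvest_rate - 51.
clarity becomes -6*harvest_rate - 31.
Solve -6*harvest_rate - 31 = -7: harvest_rate = (-7 + 31) / -6 = -4.

harvest_rate = -4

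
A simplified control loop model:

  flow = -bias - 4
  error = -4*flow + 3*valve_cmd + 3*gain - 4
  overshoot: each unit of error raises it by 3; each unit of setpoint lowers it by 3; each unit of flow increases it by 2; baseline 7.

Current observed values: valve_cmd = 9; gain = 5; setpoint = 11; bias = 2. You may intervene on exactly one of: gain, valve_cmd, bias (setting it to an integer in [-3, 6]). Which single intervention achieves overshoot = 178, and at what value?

set bias = 5

Intervening on gain: overshoot = 9*gain + 103. Reaching 178 requires gain = 25/3, not an integer.
Intervening on valve_cmd: overshoot = 9*valve_cmd + 67. Reaching 178 requires valve_cmd = 37/3, not an integer.
Intervening on bias: with other inputs at their observed values, overshoot = 10*bias + 128. Solving for 178 gives bias = 5, within [-3, 6].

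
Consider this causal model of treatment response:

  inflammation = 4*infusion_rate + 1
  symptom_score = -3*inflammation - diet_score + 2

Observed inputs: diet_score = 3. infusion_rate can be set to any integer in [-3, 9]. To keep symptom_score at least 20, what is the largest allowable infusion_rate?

infusion_rate = -2

Substituting into the symptom_score equation gives symptom_score = -12*infusion_rate - 4.
Require -12*infusion_rate - 4 ≥ 20, so infusion_rate ≤ -2.
The largest integer in [-3, 9] satisfying this is -2.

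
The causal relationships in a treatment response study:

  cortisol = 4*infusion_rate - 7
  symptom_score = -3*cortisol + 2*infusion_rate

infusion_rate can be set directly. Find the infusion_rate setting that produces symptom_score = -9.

Substituting into the symptom_score equation gives symptom_score = -10*infusion_rate + 21.
Solve -10*infusion_rate + 21 = -9: infusion_rate = (-9 - 21) / -10 = 3.

infusion_rate = 3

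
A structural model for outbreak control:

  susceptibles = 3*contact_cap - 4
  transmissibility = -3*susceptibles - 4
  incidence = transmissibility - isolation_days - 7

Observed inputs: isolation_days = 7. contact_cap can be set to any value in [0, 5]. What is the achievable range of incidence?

Substituting into the transmissibility equation gives transmissibility = -9*contact_cap + 8.
Substituting into the incidence equation gives incidence = -9*contact_cap - 6.
Linear in contact_cap, so extremes are at the endpoints: contact_cap = 0 gives incidence = -6; contact_cap = 5 gives incidence = -51.

-51 to -6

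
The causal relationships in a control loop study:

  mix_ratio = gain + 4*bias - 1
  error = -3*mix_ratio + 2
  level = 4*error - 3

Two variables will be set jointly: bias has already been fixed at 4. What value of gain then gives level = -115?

gain = -5

With bias held at 4:
Substituting into the mix_ratio equation gives mix_ratio = gain + 15.
Substituting into the error equation gives error = -3*gain - 43.
Substituting into the level equation gives level = -12*gain - 175.
Solve -12*gain - 175 = -115: gain = (-115 + 175) / -12 = -5.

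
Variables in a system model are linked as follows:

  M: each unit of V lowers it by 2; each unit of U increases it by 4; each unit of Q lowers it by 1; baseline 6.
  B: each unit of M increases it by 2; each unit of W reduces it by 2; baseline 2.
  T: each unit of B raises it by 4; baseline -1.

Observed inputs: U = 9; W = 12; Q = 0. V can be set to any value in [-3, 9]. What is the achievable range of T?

Substituting into the M equation gives M = -2*V + 42.
Substituting into the B equation gives B = -4*V + 62.
Substituting into the T equation gives T = -16*V + 247.
Linear in V, so extremes are at the endpoints: V = -3 gives T = 295; V = 9 gives T = 103.

103 to 295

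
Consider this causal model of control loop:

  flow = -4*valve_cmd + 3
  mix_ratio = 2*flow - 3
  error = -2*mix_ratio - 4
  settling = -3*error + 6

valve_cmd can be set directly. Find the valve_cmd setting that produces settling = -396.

valve_cmd = 9

Substituting into the mix_ratio equation gives mix_ratio = -8*valve_cmd + 3.
error becomes 16*valve_cmd - 10.
This gives settling = -48*valve_cmd + 36.
Solve -48*valve_cmd + 36 = -396: valve_cmd = (-396 - 36) / -48 = 9.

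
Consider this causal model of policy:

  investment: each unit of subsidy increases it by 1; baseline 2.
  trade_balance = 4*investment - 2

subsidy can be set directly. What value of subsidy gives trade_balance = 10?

subsidy = 1

Substituting into the trade_balance equation gives trade_balance = 4*subsidy + 6.
Solve 4*subsidy + 6 = 10: subsidy = (10 - 6) / 4 = 1.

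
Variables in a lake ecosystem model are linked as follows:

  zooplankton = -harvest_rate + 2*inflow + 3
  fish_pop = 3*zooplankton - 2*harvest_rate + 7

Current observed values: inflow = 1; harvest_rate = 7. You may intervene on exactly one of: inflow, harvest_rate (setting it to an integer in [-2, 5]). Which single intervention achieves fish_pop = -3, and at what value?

Intervening on inflow: fish_pop = 6*inflow - 19. Reaching -3 requires inflow = 8/3, not an integer.
Intervening on harvest_rate: with other inputs at their observed values, fish_pop = -5*harvest_rate + 22. Solving for -3 gives harvest_rate = 5, within [-2, 5].

set harvest_rate = 5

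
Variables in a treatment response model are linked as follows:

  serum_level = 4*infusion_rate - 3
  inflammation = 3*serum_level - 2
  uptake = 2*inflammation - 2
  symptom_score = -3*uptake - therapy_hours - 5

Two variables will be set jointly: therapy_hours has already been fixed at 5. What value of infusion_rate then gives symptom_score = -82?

infusion_rate = 2

With therapy_hours held at 5:
Substituting into the inflammation equation gives inflammation = 12*infusion_rate - 11.
Substituting into the uptake equation gives uptake = 24*infusion_rate - 24.
Substituting into the symptom_score equation gives symptom_score = -72*infusion_rate + 62.
Solve -72*infusion_rate + 62 = -82: infusion_rate = (-82 - 62) / -72 = 2.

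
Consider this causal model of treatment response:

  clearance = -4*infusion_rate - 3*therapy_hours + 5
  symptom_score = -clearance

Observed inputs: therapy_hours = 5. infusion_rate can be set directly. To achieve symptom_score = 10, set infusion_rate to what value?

infusion_rate = 0

Substituting into the clearance equation gives clearance = -4*infusion_rate - 10.
symptom_score becomes 4*infusion_rate + 10.
Solve 4*infusion_rate + 10 = 10: infusion_rate = (10 - 10) / 4 = 0.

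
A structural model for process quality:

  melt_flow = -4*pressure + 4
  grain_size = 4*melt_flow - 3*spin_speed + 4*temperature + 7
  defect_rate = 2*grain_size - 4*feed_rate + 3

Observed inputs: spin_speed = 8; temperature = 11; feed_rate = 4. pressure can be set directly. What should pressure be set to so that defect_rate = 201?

pressure = -4

Substituting into the grain_size equation gives grain_size = -16*pressure + 43.
Substituting into the defect_rate equation gives defect_rate = -32*pressure + 73.
Solve -32*pressure + 73 = 201: pressure = (201 - 73) / -32 = -4.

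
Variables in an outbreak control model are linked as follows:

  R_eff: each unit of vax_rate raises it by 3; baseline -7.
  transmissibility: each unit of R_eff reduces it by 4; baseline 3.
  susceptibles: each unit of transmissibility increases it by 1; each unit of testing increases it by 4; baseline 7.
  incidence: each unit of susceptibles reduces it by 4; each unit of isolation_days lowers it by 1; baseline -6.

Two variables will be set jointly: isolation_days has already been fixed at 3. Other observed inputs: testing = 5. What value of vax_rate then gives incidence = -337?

With isolation_days held at 3:
Substituting into the transmissibility equation gives transmissibility = -12*vax_rate + 31.
So susceptibles = -12*vax_rate + 58.
incidence becomes 48*vax_rate - 241.
Solve 48*vax_rate - 241 = -337: vax_rate = (-337 + 241) / 48 = -2.

vax_rate = -2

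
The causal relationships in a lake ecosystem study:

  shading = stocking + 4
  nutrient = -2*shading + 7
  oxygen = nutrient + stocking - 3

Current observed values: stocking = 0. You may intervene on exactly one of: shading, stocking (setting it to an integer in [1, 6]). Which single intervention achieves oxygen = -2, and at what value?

set shading = 3

Intervening on shading: with other inputs at their observed values, oxygen = -2*shading + 4. Solving for -2 gives shading = 3, within [1, 6].
Intervening on stocking: oxygen = -stocking - 4. Reaching -2 requires stocking = -2, outside [1, 6].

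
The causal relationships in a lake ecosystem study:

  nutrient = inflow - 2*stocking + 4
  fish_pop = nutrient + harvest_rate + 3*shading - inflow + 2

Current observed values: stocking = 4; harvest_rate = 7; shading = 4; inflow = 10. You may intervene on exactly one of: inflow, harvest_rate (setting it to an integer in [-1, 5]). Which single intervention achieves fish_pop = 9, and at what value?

set harvest_rate = -1

Intervening on inflow: the paths from inflow to fish_pop cancel (net effect zero), leaving fish_pop = 17; 9 is unreachable this way.
Intervening on harvest_rate: with other inputs at their observed values, fish_pop = harvest_rate + 10. Solving for 9 gives harvest_rate = -1, within [-1, 5].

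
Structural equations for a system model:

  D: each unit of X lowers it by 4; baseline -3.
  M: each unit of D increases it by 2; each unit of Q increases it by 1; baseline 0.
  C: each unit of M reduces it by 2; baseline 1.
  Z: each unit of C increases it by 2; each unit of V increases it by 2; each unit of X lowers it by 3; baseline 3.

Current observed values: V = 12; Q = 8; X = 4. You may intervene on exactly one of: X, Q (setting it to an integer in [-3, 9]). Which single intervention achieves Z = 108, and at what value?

set X = 3

Intervening on X: with other inputs at their observed values, Z = 29*X + 21. Solving for 108 gives X = 3, within [-3, 9].
Intervening on Q: Z = -4*Q + 169. Reaching 108 requires Q = 61/4, not an integer.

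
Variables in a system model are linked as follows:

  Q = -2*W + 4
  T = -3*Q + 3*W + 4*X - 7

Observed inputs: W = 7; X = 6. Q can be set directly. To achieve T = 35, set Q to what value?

Intervening on Q fixes its value directly, overriding its dependence on W.
Substituting into the T equation gives T = -3*Q + 38.
Solve -3*Q + 38 = 35: Q = (35 - 38) / -3 = 1.

Q = 1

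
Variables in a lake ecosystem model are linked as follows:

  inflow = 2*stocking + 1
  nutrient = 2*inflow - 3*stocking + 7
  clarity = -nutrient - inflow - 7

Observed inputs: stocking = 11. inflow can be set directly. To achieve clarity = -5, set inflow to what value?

Intervening on inflow fixes its value directly, overriding its dependence on stocking.
Substituting into the nutrient equation gives nutrient = 2*inflow - 26.
So clarity = -3*inflow + 19.
Solve -3*inflow + 19 = -5: inflow = (-5 - 19) / -3 = 8.

inflow = 8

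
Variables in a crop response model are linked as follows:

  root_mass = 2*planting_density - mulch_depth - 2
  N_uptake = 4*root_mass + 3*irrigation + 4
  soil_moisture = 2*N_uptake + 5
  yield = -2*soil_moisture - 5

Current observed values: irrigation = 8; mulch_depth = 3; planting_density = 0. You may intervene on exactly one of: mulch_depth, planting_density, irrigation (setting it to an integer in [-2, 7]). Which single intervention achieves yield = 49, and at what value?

Intervening on mulch_depth: yield = 16*mulch_depth - 95. Reaching 49 requires mulch_depth = 9, outside [-2, 7].
Intervening on planting_density: yield = -32*planting_density - 47. Reaching 49 requires planting_density = -3, outside [-2, 7].
Intervening on irrigation: with other inputs at their observed values, yield = -12*irrigation + 49. Solving for 49 gives irrigation = 0, within [-2, 7].

set irrigation = 0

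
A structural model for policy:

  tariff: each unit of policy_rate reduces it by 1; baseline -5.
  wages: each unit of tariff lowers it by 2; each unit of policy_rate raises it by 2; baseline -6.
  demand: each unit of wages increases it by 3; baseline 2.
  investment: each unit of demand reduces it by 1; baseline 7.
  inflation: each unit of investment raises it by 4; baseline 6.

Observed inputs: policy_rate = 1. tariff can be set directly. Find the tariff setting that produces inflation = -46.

Intervening on tariff fixes its value directly, overriding its dependence on policy_rate.
Substituting into the wages equation gives wages = -2*tariff - 4.
Substituting into the demand equation gives demand = -6*tariff - 10.
So investment = 6*tariff + 17.
So inflation = 24*tariff + 74.
Solve 24*tariff + 74 = -46: tariff = (-46 - 74) / 24 = -5.

tariff = -5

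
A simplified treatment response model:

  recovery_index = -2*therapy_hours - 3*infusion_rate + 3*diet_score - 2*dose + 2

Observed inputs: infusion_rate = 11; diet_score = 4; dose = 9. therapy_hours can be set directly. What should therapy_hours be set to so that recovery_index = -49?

Substituting into the recovery_index equation gives recovery_index = -2*therapy_hours - 37.
Solve -2*therapy_hours - 37 = -49: therapy_hours = (-49 + 37) / -2 = 6.

therapy_hours = 6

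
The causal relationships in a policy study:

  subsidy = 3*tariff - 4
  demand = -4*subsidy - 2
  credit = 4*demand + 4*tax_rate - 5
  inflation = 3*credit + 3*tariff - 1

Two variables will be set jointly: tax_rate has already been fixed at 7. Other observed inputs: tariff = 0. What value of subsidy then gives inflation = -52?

subsidy = 2

With tax_rate held at 7:
Intervening on subsidy fixes its value directly, overriding its dependence on tariff.
Substituting into the credit equation gives credit = -16*subsidy + 15.
Substituting into the inflation equation gives inflation = -48*subsidy + 44.
Solve -48*subsidy + 44 = -52: subsidy = (-52 - 44) / -48 = 2.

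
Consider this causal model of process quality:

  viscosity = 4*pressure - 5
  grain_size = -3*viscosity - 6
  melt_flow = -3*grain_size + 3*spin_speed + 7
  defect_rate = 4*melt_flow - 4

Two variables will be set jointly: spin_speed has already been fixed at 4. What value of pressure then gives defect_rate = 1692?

pressure = 12

With spin_speed held at 4:
Substituting into the grain_size equation gives grain_size = -12*pressure + 9.
This gives melt_flow = 36*pressure - 8.
Substituting into the defect_rate equation gives defect_rate = 144*pressure - 36.
Solve 144*pressure - 36 = 1692: pressure = (1692 + 36) / 144 = 12.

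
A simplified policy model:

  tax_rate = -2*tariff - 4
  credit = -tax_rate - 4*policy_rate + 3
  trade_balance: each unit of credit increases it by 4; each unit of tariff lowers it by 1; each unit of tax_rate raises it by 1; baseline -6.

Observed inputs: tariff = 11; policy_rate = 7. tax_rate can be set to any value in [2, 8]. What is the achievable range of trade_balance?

Intervening on tax_rate fixes its value directly, overriding its dependence on tariff.
Substituting into the credit equation gives credit = -tax_rate - 25.
Substituting into the trade_balance equation gives trade_balance = -3*tax_rate - 117.
Linear in tax_rate, so extremes are at the endpoints: tax_rate = 2 gives trade_balance = -123; tax_rate = 8 gives trade_balance = -141.

-141 to -123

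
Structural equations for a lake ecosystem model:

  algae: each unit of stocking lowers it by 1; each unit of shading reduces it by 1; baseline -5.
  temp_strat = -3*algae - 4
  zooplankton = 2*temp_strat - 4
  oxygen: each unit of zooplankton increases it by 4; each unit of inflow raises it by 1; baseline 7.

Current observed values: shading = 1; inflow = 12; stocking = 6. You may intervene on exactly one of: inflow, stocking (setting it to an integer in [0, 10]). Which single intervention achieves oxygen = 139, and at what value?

set stocking = 1

Intervening on inflow: oxygen = inflow + 247. Reaching 139 requires inflow = -108, outside [0, 10].
Intervening on stocking: with other inputs at their observed values, oxygen = 24*stocking + 115. Solving for 139 gives stocking = 1, within [0, 10].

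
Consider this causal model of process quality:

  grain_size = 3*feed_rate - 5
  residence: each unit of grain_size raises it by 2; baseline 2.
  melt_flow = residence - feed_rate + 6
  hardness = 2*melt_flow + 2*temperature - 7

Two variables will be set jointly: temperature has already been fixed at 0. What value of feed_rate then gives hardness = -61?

With temperature held at 0:
Substituting into the residence equation gives residence = 6*feed_rate - 8.
So melt_flow = 5*feed_rate - 2.
This gives hardness = 10*feed_rate - 11.
Solve 10*feed_rate - 11 = -61: feed_rate = (-61 + 11) / 10 = -5.

feed_rate = -5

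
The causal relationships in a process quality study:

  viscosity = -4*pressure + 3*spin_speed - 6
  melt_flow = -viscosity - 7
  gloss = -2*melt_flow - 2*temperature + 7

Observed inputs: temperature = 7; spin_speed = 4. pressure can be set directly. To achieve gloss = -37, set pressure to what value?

Substituting into the viscosity equation gives viscosity = -4*pressure + 6.
So melt_flow = 4*pressure - 13.
Substituting into the gloss equation gives gloss = -8*pressure + 19.
Solve -8*pressure + 19 = -37: pressure = (-37 - 19) / -8 = 7.

pressure = 7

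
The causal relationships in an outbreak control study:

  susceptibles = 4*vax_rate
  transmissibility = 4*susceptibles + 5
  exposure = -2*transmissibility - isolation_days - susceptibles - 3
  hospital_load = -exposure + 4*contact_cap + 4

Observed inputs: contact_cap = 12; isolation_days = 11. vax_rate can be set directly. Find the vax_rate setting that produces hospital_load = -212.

Substituting into the transmissibility equation gives transmissibility = 16*vax_rate + 5.
So exposure = -36*vax_rate - 24.
hospital_load becomes 36*vax_rate + 76.
Solve 36*vax_rate + 76 = -212: vax_rate = (-212 - 76) / 36 = -8.

vax_rate = -8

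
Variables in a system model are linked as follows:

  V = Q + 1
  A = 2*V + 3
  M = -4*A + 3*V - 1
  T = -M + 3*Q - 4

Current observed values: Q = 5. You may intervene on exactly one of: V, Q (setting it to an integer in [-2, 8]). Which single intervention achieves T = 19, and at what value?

Intervening on V: with other inputs at their observed values, T = 5*V + 24. Solving for 19 gives V = -1, within [-2, 8].
Intervening on Q: T = 8*Q + 14. Reaching 19 requires Q = 5/8, not an integer.

set V = -1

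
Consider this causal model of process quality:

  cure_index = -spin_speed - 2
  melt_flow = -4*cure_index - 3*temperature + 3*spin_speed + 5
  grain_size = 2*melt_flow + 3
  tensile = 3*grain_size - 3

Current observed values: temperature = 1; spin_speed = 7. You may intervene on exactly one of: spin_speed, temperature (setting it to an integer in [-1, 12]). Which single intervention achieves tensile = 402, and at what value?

Intervening on spin_speed: with other inputs at their observed values, tensile = 42*spin_speed + 66. Solving for 402 gives spin_speed = 8, within [-1, 12].
Intervening on temperature: tensile = -18*temperature + 378. Reaching 402 requires temperature = -4/3, not an integer.

set spin_speed = 8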